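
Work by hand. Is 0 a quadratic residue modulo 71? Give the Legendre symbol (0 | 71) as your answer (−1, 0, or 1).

0

Top reduces to 0: gcd > 1, so the symbol is 0.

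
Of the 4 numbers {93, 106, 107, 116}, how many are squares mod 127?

1

(93/127) = -1 → non-residue.
(106/127) = -1 → non-residue.
(107/127) = +1 → QR.
(116/127) = -1 → non-residue.
Total quadratic residues among the 4: 1.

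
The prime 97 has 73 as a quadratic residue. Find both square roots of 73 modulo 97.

48, 49

97 ≡ 1 (mod 4), so we find a root by search.
Trying successive values, 48² = 2304 ≡ 73 (mod 97). The other root is 97 − 48 = 49.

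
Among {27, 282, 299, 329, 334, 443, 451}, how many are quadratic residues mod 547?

(27/547) = -1 → non-residue.
(282/547) = +1 → QR.
(299/547) = -1 → non-residue.
(329/547) = -1 → non-residue.
(334/547) = -1 → non-residue.
(443/547) = +1 → QR.
(451/547) = -1 → non-residue.
Total quadratic residues among the 7: 2.

2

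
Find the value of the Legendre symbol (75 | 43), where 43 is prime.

Euler's criterion: (75/43) ≡ 32^21 (mod 43).
32^2 ≡ 35 (mod 43)
32^4 ≡ 21 (mod 43)
32^8 ≡ 11 (mod 43)
32^16 ≡ 35 (mod 43)
32^21 = 32^(16+4+1) ≡ 42 (mod 43).
Result is 42 ≡ −1, so (75/43) = −1.

-1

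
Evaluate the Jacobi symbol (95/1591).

Reciprocity: 95 ≡ 3 and 1591 ≡ 3 (mod 4), so (95/1591) = −(1591/95).
Reduce top mod 95: now compute (71/95).
Reciprocity: 71 ≡ 3 and 95 ≡ 3 (mod 4), so (71/95) = −(95/71).
Reduce top mod 71: now compute (24/71).
Pull out 2^3: since 71 ≡ 7 (mod 8), (2/71) = +1, so (2/71)^3 = +1.
Reciprocity: 3 ≡ 3 and 71 ≡ 3 (mod 4), so (3/71) = −(71/3).
Reduce top mod 3: now compute (2/3).
Pull out 2: since 3 ≡ 3 (mod 8), (2/3) = -1.
Reached (1/3) = 1. Collecting the sign flips along the way, the symbol is +1.

1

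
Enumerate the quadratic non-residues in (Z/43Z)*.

Square k = 1,…,21 (k and 43−k give the same square):
1²=1, 2²=4, 3²=9, 4²=16, 5²=25, 6²=36, 7²≡6, 8²≡21, 9²≡38, 10²≡14, 11²≡35, 12²≡15, 13²≡40, 14²≡24, 15²≡10, 16²≡41, 17²≡31, 18²≡23, 19²≡17, 20²≡13, 21²≡11 (mod 43).
The residues are {1, 4, 6, 9, 10, 11, 13, 14, 15, 16, 17, 21, 23, 24, 25, 31, 35, 36, 38, 40, 41}; the non-residues are the remaining 21 nonzero classes.

2 3 5 7 8 12 18 19 20 22 26 27 28 29 30 32 33 34 37 39 42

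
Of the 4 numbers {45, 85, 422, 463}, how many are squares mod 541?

2

(45/541) = +1 → QR.
(85/541) = -1 → non-residue.
(422/541) = -1 → non-residue.
(463/541) = +1 → QR.
Total quadratic residues among the 4: 2.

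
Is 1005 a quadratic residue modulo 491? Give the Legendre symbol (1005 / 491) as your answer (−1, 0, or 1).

-1

First reduce: 1005 ≡ 23 (mod 491).
Reciprocity: 23 ≡ 3 and 491 ≡ 3 (mod 4), so (23/491) = −(491/23).
Reduce top mod 23: now compute (8/23).
Pull out 2^3: since 23 ≡ 7 (mod 8), (2/23) = +1, so (2/23)^3 = +1.
Reached (1/23) = 1. Collecting the sign flips along the way, the symbol is -1.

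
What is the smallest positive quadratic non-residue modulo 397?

2

(2/397) = −1, so 2 is the smallest positive non-residue mod 397.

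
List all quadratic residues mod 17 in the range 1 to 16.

1,2,4,8,9,13,15,16

Square k = 1,…,8 (k and 17−k give the same square):
1²=1, 2²=4, 3²=9, 4²=16, 5²≡8, 6²≡2, 7²≡15, 8²≡13 (mod 17).
So the quadratic residues mod 17 are {1, 2, 4, 8, 9, 13, 15, 16}.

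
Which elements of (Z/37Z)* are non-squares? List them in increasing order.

Square k = 1,…,18 (k and 37−k give the same square):
1²=1, 2²=4, 3²=9, 4²=16, 5²=25, 6²=36, 7²≡12, 8²≡27, 9²≡7, 10²≡26, 11²≡10, 12²≡33, 13²≡21, 14²≡11, 15²≡3, 16²≡34, 17²≡30, 18²≡28 (mod 37).
The residues are {1, 3, 4, 7, 9, 10, 11, 12, 16, 21, 25, 26, 27, 28, 30, 33, 34, 36}; the non-residues are the remaining 18 nonzero classes.

2, 5, 6, 8, 13, 14, 15, 17, 18, 19, 20, 22, 23, 24, 29, 31, 32, 35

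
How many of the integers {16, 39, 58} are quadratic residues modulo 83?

1

(16/83) = +1 → QR.
(39/83) = -1 → non-residue.
(58/83) = -1 → non-residue.
Total quadratic residues among the 3: 1.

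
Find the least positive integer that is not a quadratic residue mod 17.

(2/17) = +1, so 2 is a residue.
(3/17) = −1, so 3 is the smallest positive non-residue mod 17.

3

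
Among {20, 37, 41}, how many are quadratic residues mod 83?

(20/83) = -1 → non-residue.
(37/83) = +1 → QR.
(41/83) = +1 → QR.
Total quadratic residues among the 3: 2.

2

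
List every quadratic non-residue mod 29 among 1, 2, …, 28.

Square k = 1,…,14 (k and 29−k give the same square):
1²=1, 2²=4, 3²=9, 4²=16, 5²=25, 6²≡7, 7²≡20, 8²≡6, 9²≡23, 10²≡13, 11²≡5, 12²≡28, 13²≡24, 14²≡22 (mod 29).
The residues are {1, 4, 5, 6, 7, 9, 13, 16, 20, 22, 23, 24, 25, 28}; the non-residues are the remaining 14 nonzero classes.

2,3,8,10,11,12,14,15,17,18,19,21,26,27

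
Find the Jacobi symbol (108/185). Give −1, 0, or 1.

Pull out 2^2: since 185 ≡ 1 (mod 8), (2/185) = +1, so (2/185)^2 = +1.
Reciprocity: 27 ≡ 3 and 185 ≡ 1 (mod 4), so (27/185) = +(185/27).
Reduce top mod 27: now compute (23/27).
Reciprocity: 23 ≡ 3 and 27 ≡ 3 (mod 4), so (23/27) = −(27/23).
Reduce top mod 23: now compute (4/23).
Pull out 2^2: since 23 ≡ 7 (mod 8), (2/23) = +1, so (2/23)^2 = +1.
Reached (1/23) = 1. Collecting the sign flips along the way, the symbol is -1.

-1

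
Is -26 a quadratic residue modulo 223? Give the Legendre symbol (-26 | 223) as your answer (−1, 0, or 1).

First reduce: -26 ≡ 197 (mod 223).
Reciprocity: 197 ≡ 1 and 223 ≡ 3 (mod 4), so (197/223) = +(223/197).
Reduce top mod 197: now compute (26/197).
Pull out 2: since 197 ≡ 5 (mod 8), (2/197) = -1.
Reciprocity: 13 ≡ 1 and 197 ≡ 1 (mod 4), so (13/197) = +(197/13).
Reduce top mod 13: now compute (2/13).
Pull out 2: since 13 ≡ 5 (mod 8), (2/13) = -1.
Reached (1/13) = 1. Collecting the sign flips along the way, the symbol is +1.

1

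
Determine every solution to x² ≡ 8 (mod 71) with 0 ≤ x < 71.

24, 47

Since 71 ≡ 3 (mod 4), a square root of 8 is 8^((71+1)/4) = 8^18 mod 71.
Repeated squaring: 8^2≡64, 8^4≡49, 8^8≡58, 8^16≡27 (mod 71).
8^18 = 8^(16+2) ≡ 24 (mod 71).
Check: 24² = 576 ≡ 8 (mod 71). The two roots are 24 and 47.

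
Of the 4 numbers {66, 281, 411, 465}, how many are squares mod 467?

(66/467) = +1 → QR.
(281/467) = -1 → non-residue.
(411/467) = +1 → QR.
(465/467) = +1 → QR.
Total quadratic residues among the 4: 3.

3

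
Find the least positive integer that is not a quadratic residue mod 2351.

(2/2351) = +1, so 2 is a residue.
(3/2351) = +1, so 3 is a residue.
(4/2351) = +1, so 4 is a residue.
(5/2351) = +1, so 5 is a residue.
(6/2351) = +1, so 6 is a residue.
(7/2351) = +1, so 7 is a residue.
(8/2351) = +1, so 8 is a residue.
(9/2351) = +1, so 9 is a residue.
(10/2351) = +1, so 10 is a residue.
(11/2351) = +1, so 11 is a residue.
(12/2351) = +1, so 12 is a residue.
(13/2351) = −1, so 13 is the smallest positive non-residue mod 2351.

13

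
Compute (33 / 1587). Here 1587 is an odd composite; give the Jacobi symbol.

0

Reciprocity: 33 ≡ 1 and 1587 ≡ 3 (mod 4), so (33/1587) = +(1587/33).
Reduce top mod 33: now compute (3/33).
Reciprocity: 3 ≡ 3 and 33 ≡ 1 (mod 4), so (3/33) = +(33/3).
Reduce top mod 3: now compute (0/3).
Top reduces to 0: gcd > 1, so the symbol is 0.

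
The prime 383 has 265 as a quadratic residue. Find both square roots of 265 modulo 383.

168, 215

Since 383 ≡ 3 (mod 4), a square root of 265 is 265^((383+1)/4) = 265^96 mod 383.
Repeated squaring: 265^2≡136, 265^4≡112, 265^8≡288, 265^16≡216, 265^32≡313, 265^64≡304 (mod 383).
265^96 = 265^(64+32) ≡ 168 (mod 383).
Check: 168² = 28224 ≡ 265 (mod 383). The two roots are 168 and 215.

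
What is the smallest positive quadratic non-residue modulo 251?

2

(2/251) = −1, so 2 is the smallest positive non-residue mod 251.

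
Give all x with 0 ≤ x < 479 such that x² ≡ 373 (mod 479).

Since 479 ≡ 3 (mod 4), a square root of 373 is 373^((479+1)/4) = 373^120 mod 479.
Repeated squaring: 373^2≡219, 373^4≡61, 373^8≡368, 373^16≡346, 373^32≡445, 373^64≡198 (mod 479).
373^120 = 373^(64+32+16+8) ≡ 320 (mod 479).
Check: 320² = 102400 ≡ 373 (mod 479). The two roots are 159 and 320.

159, 320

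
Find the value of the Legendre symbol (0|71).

Top reduces to 0: gcd > 1, so the symbol is 0.

0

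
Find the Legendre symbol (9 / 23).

1

Euler's criterion: (9/23) ≡ 9^11 (mod 23).
9^2 ≡ 12 (mod 23)
9^4 ≡ 6 (mod 23)
9^8 ≡ 13 (mod 23)
9^11 = 9^(8+2+1) ≡ 1 (mod 23).
Result is 1, so (9/23) = 1.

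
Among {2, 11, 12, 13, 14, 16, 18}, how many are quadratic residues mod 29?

(2/29) = -1 → non-residue.
(11/29) = -1 → non-residue.
(12/29) = -1 → non-residue.
(13/29) = +1 → QR.
(14/29) = -1 → non-residue.
(16/29) = +1 → QR.
(18/29) = -1 → non-residue.
Total quadratic residues among the 7: 2.

2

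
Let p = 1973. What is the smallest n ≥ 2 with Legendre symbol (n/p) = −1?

2

(2/1973) = −1, so 2 is the smallest positive non-residue mod 1973.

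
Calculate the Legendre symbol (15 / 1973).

1

Reciprocity: 15 ≡ 3 and 1973 ≡ 1 (mod 4), so (15/1973) = +(1973/15).
Reduce top mod 15: now compute (8/15).
Pull out 2^3: since 15 ≡ 7 (mod 8), (2/15) = +1, so (2/15)^3 = +1.
Reached (1/15) = 1. Collecting the sign flips along the way, the symbol is +1.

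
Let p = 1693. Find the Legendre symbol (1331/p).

-1

Reciprocity: 1331 ≡ 3 and 1693 ≡ 1 (mod 4), so (1331/1693) = +(1693/1331).
Reduce top mod 1331: now compute (362/1331).
Pull out 2: since 1331 ≡ 3 (mod 8), (2/1331) = -1.
Reciprocity: 181 ≡ 1 and 1331 ≡ 3 (mod 4), so (181/1331) = +(1331/181).
Reduce top mod 181: now compute (64/181).
Pull out 2^6: since 181 ≡ 5 (mod 8), (2/181) = -1, so (2/181)^6 = +1.
Reached (1/181) = 1. Collecting the sign flips along the way, the symbol is -1.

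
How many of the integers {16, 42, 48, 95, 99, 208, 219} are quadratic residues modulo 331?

3

(16/331) = +1 → QR.
(42/331) = -1 → non-residue.
(48/331) = -1 → non-residue.
(95/331) = +1 → QR.
(99/331) = -1 → non-residue.
(208/331) = -1 → non-residue.
(219/331) = +1 → QR.
Total quadratic residues among the 7: 3.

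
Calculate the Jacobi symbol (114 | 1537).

1

Pull out 2: since 1537 ≡ 1 (mod 8), (2/1537) = +1.
Reciprocity: 57 ≡ 1 and 1537 ≡ 1 (mod 4), so (57/1537) = +(1537/57).
Reduce top mod 57: now compute (55/57).
Reciprocity: 55 ≡ 3 and 57 ≡ 1 (mod 4), so (55/57) = +(57/55).
Reduce top mod 55: now compute (2/55).
Pull out 2: since 55 ≡ 7 (mod 8), (2/55) = +1.
Reached (1/55) = 1. Collecting the sign flips along the way, the symbol is +1.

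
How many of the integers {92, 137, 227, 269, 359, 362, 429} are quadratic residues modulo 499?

3

(92/499) = -1 → non-residue.
(137/499) = +1 → QR.
(227/499) = +1 → QR.
(269/499) = -1 → non-residue.
(359/499) = +1 → QR.
(362/499) = -1 → non-residue.
(429/499) = -1 → non-residue.
Total quadratic residues among the 7: 3.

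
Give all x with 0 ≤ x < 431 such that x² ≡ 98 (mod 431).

23, 408

Since 431 ≡ 3 (mod 4), a square root of 98 is 98^((431+1)/4) = 98^108 mod 431.
Repeated squaring: 98^2≡122, 98^4≡230, 98^8≡318, 98^16≡270, 98^32≡61, 98^64≡273 (mod 431).
98^108 = 98^(64+32+8+4) ≡ 23 (mod 431).
Check: 23² = 529 ≡ 98 (mod 431). The two roots are 23 and 408.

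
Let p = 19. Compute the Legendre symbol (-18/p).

1

First reduce: -18 ≡ 1 (mod 19).
Reached (1/19) = 1. Collecting the sign flips along the way, the symbol is +1.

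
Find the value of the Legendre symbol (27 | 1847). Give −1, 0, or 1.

1

Reciprocity: 27 ≡ 3 and 1847 ≡ 3 (mod 4), so (27/1847) = −(1847/27).
Reduce top mod 27: now compute (11/27).
Reciprocity: 11 ≡ 3 and 27 ≡ 3 (mod 4), so (11/27) = −(27/11).
Reduce top mod 11: now compute (5/11).
Reciprocity: 5 ≡ 1 and 11 ≡ 3 (mod 4), so (5/11) = +(11/5).
Reduce top mod 5: now compute (1/5).
Reached (1/5) = 1. Collecting the sign flips along the way, the symbol is +1.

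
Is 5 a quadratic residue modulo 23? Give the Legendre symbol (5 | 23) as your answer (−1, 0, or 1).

Reciprocity: 5 ≡ 1 and 23 ≡ 3 (mod 4), so (5/23) = +(23/5).
Reduce top mod 5: now compute (3/5).
Reciprocity: 3 ≡ 3 and 5 ≡ 1 (mod 4), so (3/5) = +(5/3).
Reduce top mod 3: now compute (2/3).
Pull out 2: since 3 ≡ 3 (mod 8), (2/3) = -1.
Reached (1/3) = 1. Collecting the sign flips along the way, the symbol is -1.

-1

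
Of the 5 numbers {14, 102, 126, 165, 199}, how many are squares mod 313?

(14/313) = -1 → non-residue.
(102/313) = -1 → non-residue.
(126/313) = -1 → non-residue.
(165/313) = -1 → non-residue.
(199/313) = +1 → QR.
Total quadratic residues among the 5: 1.

1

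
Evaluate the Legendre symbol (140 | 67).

1

Euler's criterion: (140/67) ≡ 6^33 (mod 67).
6^2 ≡ 36 (mod 67)
6^4 ≡ 23 (mod 67)
6^8 ≡ 60 (mod 67)
6^16 ≡ 49 (mod 67)
6^32 ≡ 56 (mod 67)
6^33 = 6^(32+1) ≡ 1 (mod 67).
Result is 1, so (140/67) = 1.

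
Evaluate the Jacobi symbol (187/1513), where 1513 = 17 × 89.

0

Reciprocity: 187 ≡ 3 and 1513 ≡ 1 (mod 4), so (187/1513) = +(1513/187).
Reduce top mod 187: now compute (17/187).
Reciprocity: 17 ≡ 1 and 187 ≡ 3 (mod 4), so (17/187) = +(187/17).
Reduce top mod 17: now compute (0/17).
Top reduces to 0: gcd > 1, so the symbol is 0.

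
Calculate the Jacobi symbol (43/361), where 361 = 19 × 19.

Reciprocity: 43 ≡ 3 and 361 ≡ 1 (mod 4), so (43/361) = +(361/43).
Reduce top mod 43: now compute (17/43).
Reciprocity: 17 ≡ 1 and 43 ≡ 3 (mod 4), so (17/43) = +(43/17).
Reduce top mod 17: now compute (9/17).
Reciprocity: 9 ≡ 1 and 17 ≡ 1 (mod 4), so (9/17) = +(17/9).
Reduce top mod 9: now compute (8/9).
Pull out 2^3: since 9 ≡ 1 (mod 8), (2/9) = +1, so (2/9)^3 = +1.
Reached (1/9) = 1. Collecting the sign flips along the way, the symbol is +1.

1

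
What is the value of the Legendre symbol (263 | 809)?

-1

Euler's criterion: (263/809) ≡ 263^404 (mod 809).
263^2 ≡ 404 (mod 809)
263^4 ≡ 607 (mod 809)
263^8 ≡ 354 (mod 809)
263^16 ≡ 730 (mod 809)
263^32 ≡ 578 (mod 809)
263^64 ≡ 776 (mod 809)
263^128 ≡ 280 (mod 809)
263^256 ≡ 736 (mod 809)
263^404 = 263^(256+128+16+4) ≡ 808 (mod 809).
Result is 808 ≡ −1, so (263/809) = −1.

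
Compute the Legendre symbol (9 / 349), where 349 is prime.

Euler's criterion: (9/349) ≡ 9^174 (mod 349).
9^2 ≡ 81 (mod 349)
9^4 ≡ 279 (mod 349)
9^8 ≡ 14 (mod 349)
9^16 ≡ 196 (mod 349)
9^32 ≡ 26 (mod 349)
9^64 ≡ 327 (mod 349)
9^128 ≡ 135 (mod 349)
9^174 = 9^(128+32+8+4+2) ≡ 1 (mod 349).
Result is 1, so (9/349) = 1.

1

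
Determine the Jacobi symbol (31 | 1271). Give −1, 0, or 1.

0

Reciprocity: 31 ≡ 3 and 1271 ≡ 3 (mod 4), so (31/1271) = −(1271/31).
Reduce top mod 31: now compute (0/31).
Top reduces to 0: gcd > 1, so the symbol is 0.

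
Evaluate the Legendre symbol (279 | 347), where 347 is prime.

1

Reciprocity: 279 ≡ 3 and 347 ≡ 3 (mod 4), so (279/347) = −(347/279).
Reduce top mod 279: now compute (68/279).
Pull out 2^2: since 279 ≡ 7 (mod 8), (2/279) = +1, so (2/279)^2 = +1.
Reciprocity: 17 ≡ 1 and 279 ≡ 3 (mod 4), so (17/279) = +(279/17).
Reduce top mod 17: now compute (7/17).
Reciprocity: 7 ≡ 3 and 17 ≡ 1 (mod 4), so (7/17) = +(17/7).
Reduce top mod 7: now compute (3/7).
Reciprocity: 3 ≡ 3 and 7 ≡ 3 (mod 4), so (3/7) = −(7/3).
Reduce top mod 3: now compute (1/3).
Reached (1/3) = 1. Collecting the sign flips along the way, the symbol is +1.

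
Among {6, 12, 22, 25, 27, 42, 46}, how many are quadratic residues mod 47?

5

(6/47) = +1 → QR.
(12/47) = +1 → QR.
(22/47) = -1 → non-residue.
(25/47) = +1 → QR.
(27/47) = +1 → QR.
(42/47) = +1 → QR.
(46/47) = -1 → non-residue.
Total quadratic residues among the 7: 5.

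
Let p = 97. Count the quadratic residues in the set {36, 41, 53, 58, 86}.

(36/97) = +1 → QR.
(41/97) = -1 → non-residue.
(53/97) = +1 → QR.
(58/97) = -1 → non-residue.
(86/97) = +1 → QR.
Total quadratic residues among the 5: 3.

3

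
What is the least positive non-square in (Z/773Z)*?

(2/773) = −1, so 2 is the smallest positive non-residue mod 773.

2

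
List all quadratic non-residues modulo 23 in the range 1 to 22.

5 7 10 11 14 15 17 19 20 21 22

Square k = 1,…,11 (k and 23−k give the same square):
1²=1, 2²=4, 3²=9, 4²=16, 5²≡2, 6²≡13, 7²≡3, 8²≡18, 9²≡12, 10²≡8, 11²≡6 (mod 23).
The residues are {1, 2, 3, 4, 6, 8, 9, 12, 13, 16, 18}; the non-residues are the remaining 11 nonzero classes.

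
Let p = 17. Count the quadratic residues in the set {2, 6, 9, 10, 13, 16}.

4

(2/17) = +1 → QR.
(6/17) = -1 → non-residue.
(9/17) = +1 → QR.
(10/17) = -1 → non-residue.
(13/17) = +1 → QR.
(16/17) = +1 → QR.
Total quadratic residues among the 6: 4.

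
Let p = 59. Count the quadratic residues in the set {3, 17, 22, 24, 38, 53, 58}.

4

(3/59) = +1 → QR.
(17/59) = +1 → QR.
(22/59) = +1 → QR.
(24/59) = -1 → non-residue.
(38/59) = -1 → non-residue.
(53/59) = +1 → QR.
(58/59) = -1 → non-residue.
Total quadratic residues among the 7: 4.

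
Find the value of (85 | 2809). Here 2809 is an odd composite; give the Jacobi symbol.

1

Reciprocity: 85 ≡ 1 and 2809 ≡ 1 (mod 4), so (85/2809) = +(2809/85).
Reduce top mod 85: now compute (4/85).
Pull out 2^2: since 85 ≡ 5 (mod 8), (2/85) = -1, so (2/85)^2 = +1.
Reached (1/85) = 1. Collecting the sign flips along the way, the symbol is +1.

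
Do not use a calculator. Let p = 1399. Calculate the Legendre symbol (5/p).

Reciprocity: 5 ≡ 1 and 1399 ≡ 3 (mod 4), so (5/1399) = +(1399/5).
Reduce top mod 5: now compute (4/5).
Pull out 2^2: since 5 ≡ 5 (mod 8), (2/5) = -1, so (2/5)^2 = +1.
Reached (1/5) = 1. Collecting the sign flips along the way, the symbol is +1.

1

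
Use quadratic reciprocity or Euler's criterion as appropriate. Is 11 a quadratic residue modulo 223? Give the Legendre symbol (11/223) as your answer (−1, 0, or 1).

Reciprocity: 11 ≡ 3 and 223 ≡ 3 (mod 4), so (11/223) = −(223/11).
Reduce top mod 11: now compute (3/11).
Reciprocity: 3 ≡ 3 and 11 ≡ 3 (mod 4), so (3/11) = −(11/3).
Reduce top mod 3: now compute (2/3).
Pull out 2: since 3 ≡ 3 (mod 8), (2/3) = -1.
Reached (1/3) = 1. Collecting the sign flips along the way, the symbol is -1.

-1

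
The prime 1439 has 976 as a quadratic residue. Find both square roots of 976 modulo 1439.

597, 842

Since 1439 ≡ 3 (mod 4), a square root of 976 is 976^((1439+1)/4) = 976^360 mod 1439.
Repeated squaring: 976^2≡1397, 976^4≡325, 976^8≡578, 976^16≡236, 976^32≡1014, 976^64≡750, 976^128≡1290, 976^256≡616 (mod 1439).
976^360 = 976^(256+64+32+8) ≡ 842 (mod 1439).
Check: 842² = 708964 ≡ 976 (mod 1439). The two roots are 597 and 842.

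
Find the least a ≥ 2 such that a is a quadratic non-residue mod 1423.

(2/1423) = +1, so 2 is a residue.
(3/1423) = −1, so 3 is the smallest positive non-residue mod 1423.

3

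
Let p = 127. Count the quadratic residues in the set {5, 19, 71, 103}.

3

(5/127) = -1 → non-residue.
(19/127) = +1 → QR.
(71/127) = +1 → QR.
(103/127) = +1 → QR.
Total quadratic residues among the 4: 3.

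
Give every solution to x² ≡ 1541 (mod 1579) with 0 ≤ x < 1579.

446, 1133

Since 1579 ≡ 3 (mod 4), a square root of 1541 is 1541^((1579+1)/4) = 1541^395 mod 1579.
Repeated squaring: 1541^2≡1444, 1541^4≡856, 1541^8≡80, 1541^16≡84, 1541^32≡740, 1541^64≡1266, 1541^128≡71, 1541^256≡304 (mod 1579).
1541^395 = 1541^(256+128+8+2+1) ≡ 446 (mod 1579).
Check: 446² = 198916 ≡ 1541 (mod 1579). The two roots are 446 and 1133.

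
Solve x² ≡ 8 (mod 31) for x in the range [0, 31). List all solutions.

15, 16

Since 31 ≡ 3 (mod 4), a square root of 8 is 8^((31+1)/4) = 8^8 mod 31.
Repeated squaring: 8^2≡2, 8^4≡4, 8^8≡16 (mod 31).
8^8 = 8^(8) ≡ 16 (mod 31).
Check: 16² = 256 ≡ 8 (mod 31). The two roots are 15 and 16.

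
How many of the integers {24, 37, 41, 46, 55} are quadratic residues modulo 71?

2

(24/71) = +1 → QR.
(37/71) = +1 → QR.
(41/71) = -1 → non-residue.
(46/71) = -1 → non-residue.
(55/71) = -1 → non-residue.
Total quadratic residues among the 5: 2.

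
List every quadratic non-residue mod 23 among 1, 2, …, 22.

5, 7, 10, 11, 14, 15, 17, 19, 20, 21, 22

Square k = 1,…,11 (k and 23−k give the same square):
1²=1, 2²=4, 3²=9, 4²=16, 5²≡2, 6²≡13, 7²≡3, 8²≡18, 9²≡12, 10²≡8, 11²≡6 (mod 23).
The residues are {1, 2, 3, 4, 6, 8, 9, 12, 13, 16, 18}; the non-residues are the remaining 11 nonzero classes.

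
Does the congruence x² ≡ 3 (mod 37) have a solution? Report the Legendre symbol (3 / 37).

Euler's criterion: (3/37) ≡ 3^18 (mod 37).
3^2 ≡ 9 (mod 37)
3^4 ≡ 7 (mod 37)
3^8 ≡ 12 (mod 37)
3^16 ≡ 33 (mod 37)
3^18 = 3^(16+2) ≡ 1 (mod 37).
Result is 1, so (3/37) = 1.

1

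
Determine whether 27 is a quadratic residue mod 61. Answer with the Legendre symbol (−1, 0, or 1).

Reciprocity: 27 ≡ 3 and 61 ≡ 1 (mod 4), so (27/61) = +(61/27).
Reduce top mod 27: now compute (7/27).
Reciprocity: 7 ≡ 3 and 27 ≡ 3 (mod 4), so (7/27) = −(27/7).
Reduce top mod 7: now compute (6/7).
Pull out 2: since 7 ≡ 7 (mod 8), (2/7) = +1.
Reciprocity: 3 ≡ 3 and 7 ≡ 3 (mod 4), so (3/7) = −(7/3).
Reduce top mod 3: now compute (1/3).
Reached (1/3) = 1. Collecting the sign flips along the way, the symbol is +1.

1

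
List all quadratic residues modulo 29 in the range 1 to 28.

Square k = 1,…,14 (k and 29−k give the same square):
1²=1, 2²=4, 3²=9, 4²=16, 5²=25, 6²≡7, 7²≡20, 8²≡6, 9²≡23, 10²≡13, 11²≡5, 12²≡28, 13²≡24, 14²≡22 (mod 29).
So the quadratic residues mod 29 are {1, 4, 5, 6, 7, 9, 13, 16, 20, 22, 23, 24, 25, 28}.

1,4,5,6,7,9,13,16,20,22,23,24,25,28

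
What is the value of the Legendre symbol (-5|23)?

First reduce: -5 ≡ 18 (mod 23).
Pull out 2: since 23 ≡ 7 (mod 8), (2/23) = +1.
Reciprocity: 9 ≡ 1 and 23 ≡ 3 (mod 4), so (9/23) = +(23/9).
Reduce top mod 9: now compute (5/9).
Reciprocity: 5 ≡ 1 and 9 ≡ 1 (mod 4), so (5/9) = +(9/5).
Reduce top mod 5: now compute (4/5).
Pull out 2^2: since 5 ≡ 5 (mod 8), (2/5) = -1, so (2/5)^2 = +1.
Reached (1/5) = 1. Collecting the sign flips along the way, the symbol is +1.

1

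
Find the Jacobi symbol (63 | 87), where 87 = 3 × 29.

Reciprocity: 63 ≡ 3 and 87 ≡ 3 (mod 4), so (63/87) = −(87/63).
Reduce top mod 63: now compute (24/63).
Pull out 2^3: since 63 ≡ 7 (mod 8), (2/63) = +1, so (2/63)^3 = +1.
Reciprocity: 3 ≡ 3 and 63 ≡ 3 (mod 4), so (3/63) = −(63/3).
Reduce top mod 3: now compute (0/3).
Top reduces to 0: gcd > 1, so the symbol is 0.

0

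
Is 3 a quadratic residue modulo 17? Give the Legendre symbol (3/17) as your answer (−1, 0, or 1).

Reciprocity: 3 ≡ 3 and 17 ≡ 1 (mod 4), so (3/17) = +(17/3).
Reduce top mod 3: now compute (2/3).
Pull out 2: since 3 ≡ 3 (mod 8), (2/3) = -1.
Reached (1/3) = 1. Collecting the sign flips along the way, the symbol is -1.

-1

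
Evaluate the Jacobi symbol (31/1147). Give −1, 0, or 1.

0

Reciprocity: 31 ≡ 3 and 1147 ≡ 3 (mod 4), so (31/1147) = −(1147/31).
Reduce top mod 31: now compute (0/31).
Top reduces to 0: gcd > 1, so the symbol is 0.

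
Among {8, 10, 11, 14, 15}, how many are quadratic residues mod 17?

(8/17) = +1 → QR.
(10/17) = -1 → non-residue.
(11/17) = -1 → non-residue.
(14/17) = -1 → non-residue.
(15/17) = +1 → QR.
Total quadratic residues among the 5: 2.

2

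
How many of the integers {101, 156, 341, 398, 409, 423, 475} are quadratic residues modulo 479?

0

(101/479) = -1 → non-residue.
(156/479) = -1 → non-residue.
(341/479) = -1 → non-residue.
(398/479) = -1 → non-residue.
(409/479) = -1 → non-residue.
(423/479) = -1 → non-residue.
(475/479) = -1 → non-residue.
Total quadratic residues among the 7: 0.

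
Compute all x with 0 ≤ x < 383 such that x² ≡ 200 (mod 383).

Since 383 ≡ 3 (mod 4), a square root of 200 is 200^((383+1)/4) = 200^96 mod 383.
Repeated squaring: 200^2≡168, 200^4≡265, 200^8≡136, 200^16≡112, 200^32≡288, 200^64≡216 (mod 383).
200^96 = 200^(64+32) ≡ 162 (mod 383).
Check: 162² = 26244 ≡ 200 (mod 383). The two roots are 162 and 221.

162, 221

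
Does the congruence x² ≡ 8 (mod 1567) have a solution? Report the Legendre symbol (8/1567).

1

Pull out 2^3: since 1567 ≡ 7 (mod 8), (2/1567) = +1, so (2/1567)^3 = +1.
Reached (1/1567) = 1. Collecting the sign flips along the way, the symbol is +1.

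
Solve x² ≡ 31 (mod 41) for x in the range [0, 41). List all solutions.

20, 21

41 ≡ 1 (mod 4), so we find a root by search.
Trying successive values, 20² = 400 ≡ 31 (mod 41). The other root is 41 − 20 = 21.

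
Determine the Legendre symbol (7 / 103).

1

Reciprocity: 7 ≡ 3 and 103 ≡ 3 (mod 4), so (7/103) = −(103/7).
Reduce top mod 7: now compute (5/7).
Reciprocity: 5 ≡ 1 and 7 ≡ 3 (mod 4), so (5/7) = +(7/5).
Reduce top mod 5: now compute (2/5).
Pull out 2: since 5 ≡ 5 (mod 8), (2/5) = -1.
Reached (1/5) = 1. Collecting the sign flips along the way, the symbol is +1.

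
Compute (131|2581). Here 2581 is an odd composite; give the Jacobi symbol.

Reciprocity: 131 ≡ 3 and 2581 ≡ 1 (mod 4), so (131/2581) = +(2581/131).
Reduce top mod 131: now compute (92/131).
Pull out 2^2: since 131 ≡ 3 (mod 8), (2/131) = -1, so (2/131)^2 = +1.
Reciprocity: 23 ≡ 3 and 131 ≡ 3 (mod 4), so (23/131) = −(131/23).
Reduce top mod 23: now compute (16/23).
Pull out 2^4: since 23 ≡ 7 (mod 8), (2/23) = +1, so (2/23)^4 = +1.
Reached (1/23) = 1. Collecting the sign flips along the way, the symbol is -1.

-1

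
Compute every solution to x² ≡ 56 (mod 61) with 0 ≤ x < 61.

61 ≡ 1 (mod 4), so we find a root by search.
Trying successive values, 19² = 361 ≡ 56 (mod 61). The other root is 61 − 19 = 42.

19, 42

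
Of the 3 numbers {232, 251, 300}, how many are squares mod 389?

(232/389) = +1 → QR.
(251/389) = -1 → non-residue.
(300/389) = -1 → non-residue.
Total quadratic residues among the 3: 1.

1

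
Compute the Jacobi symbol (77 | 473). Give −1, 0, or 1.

0

Reciprocity: 77 ≡ 1 and 473 ≡ 1 (mod 4), so (77/473) = +(473/77).
Reduce top mod 77: now compute (11/77).
Reciprocity: 11 ≡ 3 and 77 ≡ 1 (mod 4), so (11/77) = +(77/11).
Reduce top mod 11: now compute (0/11).
Top reduces to 0: gcd > 1, so the symbol is 0.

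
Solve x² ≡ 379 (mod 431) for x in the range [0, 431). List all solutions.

189, 242

Since 431 ≡ 3 (mod 4), a square root of 379 is 379^((431+1)/4) = 379^108 mod 431.
Repeated squaring: 379^2≡118, 379^4≡132, 379^8≡184, 379^16≡238, 379^32≡183, 379^64≡302 (mod 431).
379^108 = 379^(64+32+8+4) ≡ 242 (mod 431).
Check: 242² = 58564 ≡ 379 (mod 431). The two roots are 189 and 242.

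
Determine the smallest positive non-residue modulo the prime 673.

5

(2/673) = +1, so 2 is a residue.
(3/673) = +1, so 3 is a residue.
(4/673) = +1, so 4 is a residue.
(5/673) = −1, so 5 is the smallest positive non-residue mod 673.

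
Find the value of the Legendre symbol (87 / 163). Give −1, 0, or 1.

1

Reciprocity: 87 ≡ 3 and 163 ≡ 3 (mod 4), so (87/163) = −(163/87).
Reduce top mod 87: now compute (76/87).
Pull out 2^2: since 87 ≡ 7 (mod 8), (2/87) = +1, so (2/87)^2 = +1.
Reciprocity: 19 ≡ 3 and 87 ≡ 3 (mod 4), so (19/87) = −(87/19).
Reduce top mod 19: now compute (11/19).
Reciprocity: 11 ≡ 3 and 19 ≡ 3 (mod 4), so (11/19) = −(19/11).
Reduce top mod 11: now compute (8/11).
Pull out 2^3: since 11 ≡ 3 (mod 8), (2/11) = -1, so (2/11)^3 = -1.
Reached (1/11) = 1. Collecting the sign flips along the way, the symbol is +1.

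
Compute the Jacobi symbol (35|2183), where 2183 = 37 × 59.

-1

Reciprocity: 35 ≡ 3 and 2183 ≡ 3 (mod 4), so (35/2183) = −(2183/35).
Reduce top mod 35: now compute (13/35).
Reciprocity: 13 ≡ 1 and 35 ≡ 3 (mod 4), so (13/35) = +(35/13).
Reduce top mod 13: now compute (9/13).
Reciprocity: 9 ≡ 1 and 13 ≡ 1 (mod 4), so (9/13) = +(13/9).
Reduce top mod 9: now compute (4/9).
Pull out 2^2: since 9 ≡ 1 (mod 8), (2/9) = +1, so (2/9)^2 = +1.
Reached (1/9) = 1. Collecting the sign flips along the way, the symbol is -1.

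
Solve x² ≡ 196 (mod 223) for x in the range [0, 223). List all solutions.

Since 223 ≡ 3 (mod 4), a square root of 196 is 196^((223+1)/4) = 196^56 mod 223.
Repeated squaring: 196^2≡60, 196^4≡32, 196^8≡132, 196^16≡30, 196^32≡8 (mod 223).
196^56 = 196^(32+16+8) ≡ 14 (mod 223).
Check: 14² = 196 ≡ 196 (mod 223). The two roots are 14 and 209.

14, 209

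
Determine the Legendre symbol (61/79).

Euler's criterion: (61/79) ≡ 61^39 (mod 79).
61^2 ≡ 8 (mod 79)
61^4 ≡ 64 (mod 79)
61^8 ≡ 67 (mod 79)
61^16 ≡ 65 (mod 79)
61^32 ≡ 38 (mod 79)
61^39 = 61^(32+4+2+1) ≡ 78 (mod 79).
Result is 78 ≡ −1, so (61/79) = −1.

-1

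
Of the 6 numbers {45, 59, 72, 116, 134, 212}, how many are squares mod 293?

2

(45/293) = -1 → non-residue.
(59/293) = +1 → QR.
(72/293) = -1 → non-residue.
(116/293) = -1 → non-residue.
(134/293) = -1 → non-residue.
(212/293) = +1 → QR.
Total quadratic residues among the 6: 2.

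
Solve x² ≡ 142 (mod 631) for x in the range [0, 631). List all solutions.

209, 422

Since 631 ≡ 3 (mod 4), a square root of 142 is 142^((631+1)/4) = 142^158 mod 631.
Repeated squaring: 142^2≡603, 142^4≡153, 142^8≡62, 142^16≡58, 142^32≡209, 142^64≡142, 142^128≡603 (mod 631).
142^158 = 142^(128+16+8+4+2) ≡ 209 (mod 631).
Check: 209² = 43681 ≡ 142 (mod 631). The two roots are 209 and 422.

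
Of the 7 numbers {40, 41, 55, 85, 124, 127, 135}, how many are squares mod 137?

1

(40/137) = -1 → non-residue.
(41/137) = -1 → non-residue.
(55/137) = -1 → non-residue.
(85/137) = -1 → non-residue.
(124/137) = -1 → non-residue.
(127/137) = -1 → non-residue.
(135/137) = +1 → QR.
Total quadratic residues among the 7: 1.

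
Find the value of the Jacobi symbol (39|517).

Reciprocity: 39 ≡ 3 and 517 ≡ 1 (mod 4), so (39/517) = +(517/39).
Reduce top mod 39: now compute (10/39).
Pull out 2: since 39 ≡ 7 (mod 8), (2/39) = +1.
Reciprocity: 5 ≡ 1 and 39 ≡ 3 (mod 4), so (5/39) = +(39/5).
Reduce top mod 5: now compute (4/5).
Pull out 2^2: since 5 ≡ 5 (mod 8), (2/5) = -1, so (2/5)^2 = +1.
Reached (1/5) = 1. Collecting the sign flips along the way, the symbol is +1.

1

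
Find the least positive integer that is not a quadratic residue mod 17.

3

(2/17) = +1, so 2 is a residue.
(3/17) = −1, so 3 is the smallest positive non-residue mod 17.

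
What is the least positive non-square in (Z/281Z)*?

3

(2/281) = +1, so 2 is a residue.
(3/281) = −1, so 3 is the smallest positive non-residue mod 281.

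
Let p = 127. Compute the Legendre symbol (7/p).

Reciprocity: 7 ≡ 3 and 127 ≡ 3 (mod 4), so (7/127) = −(127/7).
Reduce top mod 7: now compute (1/7).
Reached (1/7) = 1. Collecting the sign flips along the way, the symbol is -1.

-1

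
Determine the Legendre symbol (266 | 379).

Euler's criterion: (266/379) ≡ 266^189 (mod 379).
266^2 ≡ 262 (mod 379)
266^4 ≡ 45 (mod 379)
266^8 ≡ 130 (mod 379)
266^16 ≡ 224 (mod 379)
266^32 ≡ 148 (mod 379)
266^64 ≡ 301 (mod 379)
266^128 ≡ 20 (mod 379)
266^189 = 266^(128+32+16+8+4+1) ≡ 1 (mod 379).
Result is 1, so (266/379) = 1.

1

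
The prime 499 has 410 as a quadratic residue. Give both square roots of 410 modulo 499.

86, 413

Since 499 ≡ 3 (mod 4), a square root of 410 is 410^((499+1)/4) = 410^125 mod 499.
Repeated squaring: 410^2≡436, 410^4≡476, 410^8≡30, 410^16≡401, 410^32≡123, 410^64≡159 (mod 499).
410^125 = 410^(64+32+16+8+4+1) ≡ 413 (mod 499).
Check: 413² = 170569 ≡ 410 (mod 499). The two roots are 86 and 413.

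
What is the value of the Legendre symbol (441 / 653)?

Euler's criterion: (441/653) ≡ 441^326 (mod 653).
441^2 ≡ 540 (mod 653)
441^4 ≡ 362 (mod 653)
441^8 ≡ 444 (mod 653)
441^16 ≡ 583 (mod 653)
441^32 ≡ 329 (mod 653)
441^64 ≡ 496 (mod 653)
441^128 ≡ 488 (mod 653)
441^256 ≡ 452 (mod 653)
441^326 = 441^(256+64+4+2) ≡ 1 (mod 653).
Result is 1, so (441/653) = 1.

1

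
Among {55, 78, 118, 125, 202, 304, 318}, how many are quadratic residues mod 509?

3

(55/509) = +1 → QR.
(78/509) = -1 → non-residue.
(118/509) = +1 → QR.
(125/509) = +1 → QR.
(202/509) = -1 → non-residue.
(304/509) = -1 → non-residue.
(318/509) = -1 → non-residue.
Total quadratic residues among the 7: 3.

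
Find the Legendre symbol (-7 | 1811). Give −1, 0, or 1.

-1

First reduce: -7 ≡ 1804 (mod 1811).
Pull out 2^2: since 1811 ≡ 3 (mod 8), (2/1811) = -1, so (2/1811)^2 = +1.
Reciprocity: 451 ≡ 3 and 1811 ≡ 3 (mod 4), so (451/1811) = −(1811/451).
Reduce top mod 451: now compute (7/451).
Reciprocity: 7 ≡ 3 and 451 ≡ 3 (mod 4), so (7/451) = −(451/7).
Reduce top mod 7: now compute (3/7).
Reciprocity: 3 ≡ 3 and 7 ≡ 3 (mod 4), so (3/7) = −(7/3).
Reduce top mod 3: now compute (1/3).
Reached (1/3) = 1. Collecting the sign flips along the way, the symbol is -1.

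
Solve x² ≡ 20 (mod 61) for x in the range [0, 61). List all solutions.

9, 52

61 ≡ 1 (mod 4), so we find a root by search.
Trying successive values, 9² = 81 ≡ 20 (mod 61). The other root is 61 − 9 = 52.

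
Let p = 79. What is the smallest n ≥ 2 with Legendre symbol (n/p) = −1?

3

(2/79) = +1, so 2 is a residue.
(3/79) = −1, so 3 is the smallest positive non-residue mod 79.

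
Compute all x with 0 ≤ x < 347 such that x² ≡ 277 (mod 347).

113, 234

Since 347 ≡ 3 (mod 4), a square root of 277 is 277^((347+1)/4) = 277^87 mod 347.
Repeated squaring: 277^2≡42, 277^4≡29, 277^8≡147, 277^16≡95, 277^32≡3, 277^64≡9 (mod 347).
277^87 = 277^(64+16+4+2+1) ≡ 113 (mod 347).
Check: 113² = 12769 ≡ 277 (mod 347). The two roots are 113 and 234.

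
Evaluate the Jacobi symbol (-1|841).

1

First reduce: -1 ≡ 840 (mod 841).
Pull out 2^3: since 841 ≡ 1 (mod 8), (2/841) = +1, so (2/841)^3 = +1.
Reciprocity: 105 ≡ 1 and 841 ≡ 1 (mod 4), so (105/841) = +(841/105).
Reduce top mod 105: now compute (1/105).
Reached (1/105) = 1. Collecting the sign flips along the way, the symbol is +1.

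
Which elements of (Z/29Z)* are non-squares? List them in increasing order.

2, 3, 8, 10, 11, 12, 14, 15, 17, 18, 19, 21, 26, 27

Square k = 1,…,14 (k and 29−k give the same square):
1²=1, 2²=4, 3²=9, 4²=16, 5²=25, 6²≡7, 7²≡20, 8²≡6, 9²≡23, 10²≡13, 11²≡5, 12²≡28, 13²≡24, 14²≡22 (mod 29).
The residues are {1, 4, 5, 6, 7, 9, 13, 16, 20, 22, 23, 24, 25, 28}; the non-residues are the remaining 14 nonzero classes.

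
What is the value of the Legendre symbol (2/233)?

Euler's criterion: (2/233) ≡ 2^116 (mod 233).
2^2 ≡ 4 (mod 233)
2^4 ≡ 16 (mod 233)
2^8 ≡ 23 (mod 233)
2^16 ≡ 63 (mod 233)
2^32 ≡ 8 (mod 233)
2^64 ≡ 64 (mod 233)
2^116 = 2^(64+32+16+4) ≡ 1 (mod 233).
Result is 1, so (2/233) = 1.

1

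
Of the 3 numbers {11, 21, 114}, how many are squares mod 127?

(11/127) = +1 → QR.
(21/127) = +1 → QR.
(114/127) = -1 → non-residue.
Total quadratic residues among the 3: 2.

2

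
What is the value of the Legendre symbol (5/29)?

1

Euler's criterion: (5/29) ≡ 5^14 (mod 29).
5^2 ≡ 25 (mod 29)
5^4 ≡ 16 (mod 29)
5^8 ≡ 24 (mod 29)
5^14 = 5^(8+4+2) ≡ 1 (mod 29).
Result is 1, so (5/29) = 1.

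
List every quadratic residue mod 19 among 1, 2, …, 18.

Square k = 1,…,9 (k and 19−k give the same square):
1²=1, 2²=4, 3²=9, 4²=16, 5²≡6, 6²≡17, 7²≡11, 8²≡7, 9²≡5 (mod 19).
So the quadratic residues mod 19 are {1, 4, 5, 6, 7, 9, 11, 16, 17}.

1, 4, 5, 6, 7, 9, 11, 16, 17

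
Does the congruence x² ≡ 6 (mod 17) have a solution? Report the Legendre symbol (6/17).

-1

Pull out 2: since 17 ≡ 1 (mod 8), (2/17) = +1.
Reciprocity: 3 ≡ 3 and 17 ≡ 1 (mod 4), so (3/17) = +(17/3).
Reduce top mod 3: now compute (2/3).
Pull out 2: since 3 ≡ 3 (mod 8), (2/3) = -1.
Reached (1/3) = 1. Collecting the sign flips along the way, the symbol is -1.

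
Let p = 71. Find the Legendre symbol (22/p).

-1

Euler's criterion: (22/71) ≡ 22^35 (mod 71).
22^2 ≡ 58 (mod 71)
22^4 ≡ 27 (mod 71)
22^8 ≡ 19 (mod 71)
22^16 ≡ 6 (mod 71)
22^32 ≡ 36 (mod 71)
22^35 = 22^(32+2+1) ≡ 70 (mod 71).
Result is 70 ≡ −1, so (22/71) = −1.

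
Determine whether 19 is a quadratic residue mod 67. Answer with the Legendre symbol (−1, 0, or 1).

Reciprocity: 19 ≡ 3 and 67 ≡ 3 (mod 4), so (19/67) = −(67/19).
Reduce top mod 19: now compute (10/19).
Pull out 2: since 19 ≡ 3 (mod 8), (2/19) = -1.
Reciprocity: 5 ≡ 1 and 19 ≡ 3 (mod 4), so (5/19) = +(19/5).
Reduce top mod 5: now compute (4/5).
Pull out 2^2: since 5 ≡ 5 (mod 8), (2/5) = -1, so (2/5)^2 = +1.
Reached (1/5) = 1. Collecting the sign flips along the way, the symbol is +1.

1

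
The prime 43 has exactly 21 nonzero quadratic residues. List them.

1 4 6 9 10 11 13 14 15 16 17 21 23 24 25 31 35 36 38 40 41

Square k = 1,…,21 (k and 43−k give the same square):
1²=1, 2²=4, 3²=9, 4²=16, 5²=25, 6²=36, 7²≡6, 8²≡21, 9²≡38, 10²≡14, 11²≡35, 12²≡15, 13²≡40, 14²≡24, 15²≡10, 16²≡41, 17²≡31, 18²≡23, 19²≡17, 20²≡13, 21²≡11 (mod 43).
So the quadratic residues mod 43 are {1, 4, 6, 9, 10, 11, 13, 14, 15, 16, 17, 21, 23, 24, 25, 31, 35, 36, 38, 40, 41}.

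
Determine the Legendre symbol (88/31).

First reduce: 88 ≡ 26 (mod 31).
Pull out 2: since 31 ≡ 7 (mod 8), (2/31) = +1.
Reciprocity: 13 ≡ 1 and 31 ≡ 3 (mod 4), so (13/31) = +(31/13).
Reduce top mod 13: now compute (5/13).
Reciprocity: 5 ≡ 1 and 13 ≡ 1 (mod 4), so (5/13) = +(13/5).
Reduce top mod 5: now compute (3/5).
Reciprocity: 3 ≡ 3 and 5 ≡ 1 (mod 4), so (3/5) = +(5/3).
Reduce top mod 3: now compute (2/3).
Pull out 2: since 3 ≡ 3 (mod 8), (2/3) = -1.
Reached (1/3) = 1. Collecting the sign flips along the way, the symbol is -1.

-1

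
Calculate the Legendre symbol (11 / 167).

Euler's criterion: (11/167) ≡ 11^83 (mod 167).
11^2 ≡ 121 (mod 167)
11^4 ≡ 112 (mod 167)
11^8 ≡ 19 (mod 167)
11^16 ≡ 27 (mod 167)
11^32 ≡ 61 (mod 167)
11^64 ≡ 47 (mod 167)
11^83 = 11^(64+16+2+1) ≡ 1 (mod 167).
Result is 1, so (11/167) = 1.

1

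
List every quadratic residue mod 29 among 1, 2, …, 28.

Square k = 1,…,14 (k and 29−k give the same square):
1²=1, 2²=4, 3²=9, 4²=16, 5²=25, 6²≡7, 7²≡20, 8²≡6, 9²≡23, 10²≡13, 11²≡5, 12²≡28, 13²≡24, 14²≡22 (mod 29).
So the quadratic residues mod 29 are {1, 4, 5, 6, 7, 9, 13, 16, 20, 22, 23, 24, 25, 28}.

1 4 5 6 7 9 13 16 20 22 23 24 25 28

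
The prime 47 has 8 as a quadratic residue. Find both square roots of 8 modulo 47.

14, 33

Since 47 ≡ 3 (mod 4), a square root of 8 is 8^((47+1)/4) = 8^12 mod 47.
Repeated squaring: 8^2≡17, 8^4≡7, 8^8≡2 (mod 47).
8^12 = 8^(8+4) ≡ 14 (mod 47).
Check: 14² = 196 ≡ 8 (mod 47). The two roots are 14 and 33.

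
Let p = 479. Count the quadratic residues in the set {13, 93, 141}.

0

(13/479) = -1 → non-residue.
(93/479) = -1 → non-residue.
(141/479) = -1 → non-residue.
Total quadratic residues among the 3: 0.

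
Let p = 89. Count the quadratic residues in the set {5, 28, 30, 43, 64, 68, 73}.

4

(5/89) = +1 → QR.
(28/89) = -1 → non-residue.
(30/89) = -1 → non-residue.
(43/89) = -1 → non-residue.
(64/89) = +1 → QR.
(68/89) = +1 → QR.
(73/89) = +1 → QR.
Total quadratic residues among the 7: 4.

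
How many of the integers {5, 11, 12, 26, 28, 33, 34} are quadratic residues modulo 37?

6

(5/37) = -1 → non-residue.
(11/37) = +1 → QR.
(12/37) = +1 → QR.
(26/37) = +1 → QR.
(28/37) = +1 → QR.
(33/37) = +1 → QR.
(34/37) = +1 → QR.
Total quadratic residues among the 7: 6.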